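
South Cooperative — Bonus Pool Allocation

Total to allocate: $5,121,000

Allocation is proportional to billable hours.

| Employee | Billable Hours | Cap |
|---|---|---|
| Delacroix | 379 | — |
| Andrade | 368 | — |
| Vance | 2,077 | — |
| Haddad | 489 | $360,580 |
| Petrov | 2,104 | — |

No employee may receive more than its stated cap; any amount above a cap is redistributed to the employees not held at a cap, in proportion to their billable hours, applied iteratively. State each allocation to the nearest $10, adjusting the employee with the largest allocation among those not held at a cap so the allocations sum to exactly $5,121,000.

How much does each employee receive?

Delacroix: $366,110 · Andrade: $355,490 · Vance: $2,006,370 · Haddad: $360,580 · Petrov: $2,032,450

Total billable hours = 5,417.
Unconstrained shares: Delacroix 358,290.38; Andrade 347,891.45; Vance 1,963,506.92; Haddad 462,279.68; Petrov 1,989,031.57.
Cap binds for Haddad ($360,580); remaining pool $4,760,420 reallocated over remaining billable hours 4,928.
Redistributed shares: Delacroix 366,111.85 → $366,110; Andrade 355,485.91 → $355,490; Vance 2,006,370.20 → $2,006,370; Petrov 2,032,452.05 → $2,032,450.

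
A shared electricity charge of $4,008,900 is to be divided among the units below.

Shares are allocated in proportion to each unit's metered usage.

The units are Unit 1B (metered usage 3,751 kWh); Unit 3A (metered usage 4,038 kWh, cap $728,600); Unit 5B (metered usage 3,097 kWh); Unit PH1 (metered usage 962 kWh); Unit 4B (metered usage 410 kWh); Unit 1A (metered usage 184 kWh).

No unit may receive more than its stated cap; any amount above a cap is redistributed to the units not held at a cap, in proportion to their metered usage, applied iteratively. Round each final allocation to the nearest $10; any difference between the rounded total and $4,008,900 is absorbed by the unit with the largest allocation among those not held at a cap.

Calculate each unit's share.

Unit 1B: $1,464,120 | Unit 3A: $728,600 | Unit 5B: $1,208,840 | Unit PH1: $375,490 | Unit 4B: $160,030 | Unit 1A: $71,820

Metered usage total: 12,442.
Proportional shares (ignoring caps): Unit 1B 1,208,598.61; Unit 3A 1,301,072.03; Unit 5B 997,875.20; Unit PH1 309,963.17; Unit 4B 132,104.89; Unit 1A 59,286.10.
Cap binds for Unit 3A ($728,600); residual $3,280,300 reallocated over remaining metered usage 8,404.
Shares after redistribution: Unit 1B 1,464,112.96 → $1,464,110; Unit 5B 1,208,839.73 → $1,208,840; Unit PH1 375,493.65 → $375,490; Unit 4B 160,033.67 → $160,030; Unit 1A 71,819.99 → $71,820.
Rounding difference +$10 applied to Unit 1B → $1,464,120.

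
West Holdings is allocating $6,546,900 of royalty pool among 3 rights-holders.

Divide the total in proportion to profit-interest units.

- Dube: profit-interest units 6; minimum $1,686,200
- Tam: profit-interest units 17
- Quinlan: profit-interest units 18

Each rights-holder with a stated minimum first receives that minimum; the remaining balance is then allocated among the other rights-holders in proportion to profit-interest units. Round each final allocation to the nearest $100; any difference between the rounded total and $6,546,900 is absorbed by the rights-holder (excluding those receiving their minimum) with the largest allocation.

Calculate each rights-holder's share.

Dube: $1,686,200; Tam: $2,360,900; Quinlan: $2,499,800

Minimums first: Dube $1,686,200. Remaining pool $4,860,700.
Remaining pool split over remaining profit-interest units 35: Tam 2,360,911.43 → $2,360,900; Quinlan 2,499,788.57 → $2,499,800.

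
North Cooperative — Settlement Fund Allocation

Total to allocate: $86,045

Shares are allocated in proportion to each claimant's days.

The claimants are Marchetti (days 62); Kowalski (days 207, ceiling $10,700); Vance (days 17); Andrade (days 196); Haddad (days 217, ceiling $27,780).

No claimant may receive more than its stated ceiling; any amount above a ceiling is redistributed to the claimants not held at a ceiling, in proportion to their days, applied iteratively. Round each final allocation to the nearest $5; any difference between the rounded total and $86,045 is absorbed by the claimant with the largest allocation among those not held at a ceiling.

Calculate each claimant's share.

Total days = 699.
Unconstrained shares: Marchetti 7,632.03; Kowalski 25,481.14; Vance 2,092.65; Andrade 24,127.07; Haddad 26,712.11.
Capped: Kowalski ($10,700); balance $75,345 reallocated over remaining days 492.
Capped: Haddad ($27,780); balance $47,565 reallocated over remaining days 275.
Shares after redistribution: Marchetti 10,723.75 → $10,725; Vance 2,940.38 → $2,940; Andrade 33,900.87 → $33,900.

Marchetti: $10,725; Kowalski: $10,700; Vance: $2,940; Andrade: $33,900; Haddad: $27,780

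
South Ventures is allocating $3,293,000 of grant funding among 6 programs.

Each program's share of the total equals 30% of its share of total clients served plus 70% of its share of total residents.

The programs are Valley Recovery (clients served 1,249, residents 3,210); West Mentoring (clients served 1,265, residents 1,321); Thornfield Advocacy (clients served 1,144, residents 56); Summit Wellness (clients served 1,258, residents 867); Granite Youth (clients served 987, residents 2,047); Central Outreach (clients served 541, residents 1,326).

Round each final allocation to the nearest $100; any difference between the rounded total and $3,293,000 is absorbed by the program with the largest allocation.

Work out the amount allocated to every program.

Valley Recovery: $1,029,700 | West Mentoring: $538,900 | Thornfield Advocacy: $190,000 | Summit Wellness: $419,300 | Granite Youth: $685,900 | Central Outreach: $429,200

Clients served total 6,444; residents total 8,827.
Composite weights (30% clients served + 70% residents): Valley Recovery 0.3127; West Mentoring 0.1637; Thornfield Advocacy 0.0577; Summit Wellness 0.1273; Granite Youth 0.2083; Central Outreach 0.1303.
Raw shares: Valley Recovery 1,029,744.11; West Mentoring 538,899.85; Thornfield Advocacy 190,005.33; Summit Wellness 419,268.27; Granite Youth 685,870.00; Central Outreach 429,212.45.
Rounded to nearest $100: Valley Recovery $1,029,700; West Mentoring $538,900; Thornfield Advocacy $190,000; Summit Wellness $419,300; Granite Youth $685,900; Central Outreach $429,200. Sum = $3,293,000.
Rounded total matches; no reconciliation needed.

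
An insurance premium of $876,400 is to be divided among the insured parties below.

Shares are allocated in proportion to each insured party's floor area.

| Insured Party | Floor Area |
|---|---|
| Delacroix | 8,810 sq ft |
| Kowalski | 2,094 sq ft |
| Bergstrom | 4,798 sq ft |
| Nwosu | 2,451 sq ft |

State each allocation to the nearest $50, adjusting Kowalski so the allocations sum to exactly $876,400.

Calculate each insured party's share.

Delacroix: $425,350 · Kowalski: $101,050 · Bergstrom: $231,650 · Nwosu: $118,350

Total floor area = 18,153.
Unrounded shares: Delacroix 8,810/18,153 × $876,400 = 425,333.77; Kowalski 2,094/18,153 × $876,400 = 101,095.22; Bergstrom 4,798/18,153 × $876,400 = 231,640.35; Nwosu 2,451/18,153 × $876,400 = 118,330.66.
Rounded to nearest $50: Delacroix $425,350; Kowalski $101,100; Bergstrom $231,650; Nwosu $118,350. Sum = $876,450.
Difference $876,400 − $876,450 = −$50 applied to Kowalski: Kowalski becomes $101,050.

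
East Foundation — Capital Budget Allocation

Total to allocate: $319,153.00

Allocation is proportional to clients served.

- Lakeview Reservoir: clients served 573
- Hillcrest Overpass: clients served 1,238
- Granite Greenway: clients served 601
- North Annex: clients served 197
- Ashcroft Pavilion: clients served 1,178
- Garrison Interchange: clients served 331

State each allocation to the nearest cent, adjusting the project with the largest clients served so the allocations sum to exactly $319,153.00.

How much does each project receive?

Lakeview Reservoir: $44,408.61 · Hillcrest Overpass: $95,947.41 · Granite Greenway: $46,578.67 · North Annex: $15,267.88 · Ashcroft Pavilion: $91,297.29 · Garrison Interchange: $25,653.14

Total clients served = 573 + 1,238 + 601 + 197 + 1,178 + 331 = 4,118.
Raw shares: Lakeview Reservoir 44,408.6132; Hillcrest Overpass 95,947.4051; Granite Greenway 46,578.6676; North Annex 15,267.8827; Ashcroft Pavilion 91,297.2885; Garrison Interchange 25,653.1430.
After rounding (cent): Lakeview Reservoir $44,408.61; Hillcrest Overpass $95,947.41; Granite Greenway $46,578.67; North Annex $15,267.88; Ashcroft Pavilion $91,297.29; Garrison Interchange $25,653.14. Sum = $319,153.00.
No rounding difference to absorb.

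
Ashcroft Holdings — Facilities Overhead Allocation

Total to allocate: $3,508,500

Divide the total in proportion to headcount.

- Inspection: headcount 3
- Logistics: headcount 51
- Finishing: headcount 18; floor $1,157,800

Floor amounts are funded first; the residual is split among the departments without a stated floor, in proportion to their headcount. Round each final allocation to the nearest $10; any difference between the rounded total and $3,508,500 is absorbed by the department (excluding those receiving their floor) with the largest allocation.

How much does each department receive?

Guaranteed amounts: Finishing $1,157,800. Remaining pool $2,350,700.
Remaining pool split over remaining headcount 54: Inspection 130,594.44 → $130,590; Logistics 2,220,105.56 → $2,220,110.

Inspection: $130,590; Logistics: $2,220,110; Finishing: $1,157,800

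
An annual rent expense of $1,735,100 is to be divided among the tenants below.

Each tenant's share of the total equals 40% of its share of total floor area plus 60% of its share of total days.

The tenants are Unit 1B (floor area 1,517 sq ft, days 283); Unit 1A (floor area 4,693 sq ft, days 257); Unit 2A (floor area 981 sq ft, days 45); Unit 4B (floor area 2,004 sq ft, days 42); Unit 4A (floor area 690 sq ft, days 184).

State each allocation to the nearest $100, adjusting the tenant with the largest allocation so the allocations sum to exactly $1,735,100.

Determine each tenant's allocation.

Unit 1B: $469,800; Unit 1A: $659,500; Unit 2A: $126,600; Unit 4B: $194,600; Unit 4A: $284,600

Totals — floor area 9,885, days 811.
Combined weights (40% floor area + 60% days): Unit 1B 0.2708; Unit 1A 0.3800; Unit 2A 0.0730; Unit 4B 0.1122; Unit 4A 0.1640.
Raw shares: Unit 1B 469,790.62; Unit 1A 659,406.59; Unit 2A 126,642.77; Unit 4B 194,618.04; Unit 4A 284,641.99.
At nearest $100: Unit 1B $469,800; Unit 1A $659,400; Unit 2A $126,600; Unit 4B $194,600; Unit 4A $284,600. Sum = $1,735,000.
Difference $1,735,100 − $1,735,000 = +$100 applied to largest allocation (Unit 1A): Unit 1A becomes $659,500.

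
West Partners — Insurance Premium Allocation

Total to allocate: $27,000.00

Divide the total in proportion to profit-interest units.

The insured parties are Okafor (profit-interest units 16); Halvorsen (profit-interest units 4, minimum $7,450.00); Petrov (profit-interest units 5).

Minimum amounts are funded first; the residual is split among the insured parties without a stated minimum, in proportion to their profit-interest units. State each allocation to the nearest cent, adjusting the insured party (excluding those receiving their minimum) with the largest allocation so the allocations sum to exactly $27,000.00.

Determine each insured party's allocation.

Okafor: $14,895.24 · Halvorsen: $7,450.00 · Petrov: $4,654.76

Minimums first: Halvorsen $7,450.00. Residual $19,550.00.
Residual split over remaining profit-interest units 21: Okafor 14,895.2381 → $14,895.24; Petrov 4,654.7619 → $4,654.76.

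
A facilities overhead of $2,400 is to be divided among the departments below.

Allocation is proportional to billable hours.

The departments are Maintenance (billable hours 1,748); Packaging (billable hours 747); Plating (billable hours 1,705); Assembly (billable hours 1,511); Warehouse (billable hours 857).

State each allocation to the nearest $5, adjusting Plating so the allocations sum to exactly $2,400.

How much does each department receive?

Total billable hours = 6,568.
Pro-rata amounts: Maintenance 1,748/6,568 × $2,400 = 638.73; Packaging 747/6,568 × $2,400 = 272.96; Plating 1,705/6,568 × $2,400 = 623.02; Assembly 1,511/6,568 × $2,400 = 552.13; Warehouse 857/6,568 × $2,400 = 313.15.
Rounded to nearest $5: Maintenance $640; Packaging $275; Plating $625; Assembly $550; Warehouse $315. Sum = $2,405.
Difference $2,400 − $2,405 = −$5 applied to Plating: Plating becomes $620.

Maintenance: $640 | Packaging: $275 | Plating: $620 | Assembly: $550 | Warehouse: $315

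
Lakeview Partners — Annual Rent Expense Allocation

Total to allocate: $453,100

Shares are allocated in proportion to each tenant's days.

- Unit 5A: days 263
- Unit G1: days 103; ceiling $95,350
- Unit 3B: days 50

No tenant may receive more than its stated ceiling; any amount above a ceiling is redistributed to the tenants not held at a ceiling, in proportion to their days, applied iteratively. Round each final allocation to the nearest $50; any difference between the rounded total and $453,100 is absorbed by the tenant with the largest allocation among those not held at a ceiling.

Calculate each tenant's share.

Total days = 416.
Unconstrained shares: Unit 5A 286,455.05; Unit G1 112,185.82; Unit 3B 54,459.13.
Cap binds for Unit G1 ($95,350); remaining pool $357,750 reallocated over remaining days 313.
Remaining shares: Unit 5A 300,601.44 → $300,600; Unit 3B 57,148.56 → $57,150.

Unit 5A: $300,600 · Unit G1: $95,350 · Unit 3B: $57,150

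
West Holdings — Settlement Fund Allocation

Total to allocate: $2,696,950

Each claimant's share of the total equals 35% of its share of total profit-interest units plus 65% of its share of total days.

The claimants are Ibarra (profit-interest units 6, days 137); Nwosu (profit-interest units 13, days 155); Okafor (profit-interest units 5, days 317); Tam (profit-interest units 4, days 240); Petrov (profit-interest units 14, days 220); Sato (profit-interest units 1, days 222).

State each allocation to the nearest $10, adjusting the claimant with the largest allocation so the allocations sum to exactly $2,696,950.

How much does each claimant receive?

Ibarra: $317,740; Nwosu: $495,850; Okafor: $540,210; Tam: $413,700; Petrov: $606,050; Sato: $323,400

Profit-interest units total 43; days total 1,291.
Blended shares (35% profit-interest units + 65% days): Ibarra 0.1178; Nwosu 0.1839; Okafor 0.2003; Tam 0.1534; Petrov 0.2247; Sato 0.1199.
Unrounded shares: Ibarra 317,740.48; Nwosu 495,845.67; Okafor 540,206.18; Tam 413,697.84; Petrov 606,059.51; Sato 323,400.32.
At nearest $10: Ibarra $317,740; Nwosu $495,850; Okafor $540,210; Tam $413,700; Petrov $606,060; Sato $323,400. Sum = $2,696,960.
Difference $2,696,950 − $2,696,960 = −$10 applied to largest allocation (Petrov): Petrov becomes $606,050.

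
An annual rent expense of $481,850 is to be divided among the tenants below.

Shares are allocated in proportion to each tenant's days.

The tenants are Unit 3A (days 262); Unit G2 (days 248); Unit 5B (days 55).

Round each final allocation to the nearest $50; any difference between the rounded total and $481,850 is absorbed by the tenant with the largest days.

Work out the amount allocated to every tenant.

Days total: 262 + 248 + 55 = 565.
Raw shares: Unit 3A 223,441.95; Unit G2 211,502.30; Unit 5B 46,905.75.
At nearest $50: Unit 3A $223,450; Unit G2 $211,500; Unit 5B $46,900. Sum = $481,850.
Sum already equals the total — no adjustment.

Unit 3A: $223,450; Unit G2: $211,500; Unit 5B: $46,900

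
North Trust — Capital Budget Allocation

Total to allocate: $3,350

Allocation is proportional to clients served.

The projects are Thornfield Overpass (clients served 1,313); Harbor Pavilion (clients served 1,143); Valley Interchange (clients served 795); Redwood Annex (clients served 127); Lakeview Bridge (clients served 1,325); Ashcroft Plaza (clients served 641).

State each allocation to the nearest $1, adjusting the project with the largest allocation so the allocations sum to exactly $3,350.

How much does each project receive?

Total clients served = 5,344.
Unrounded shares: Thornfield Overpass 1,313/5,344 × $3,350 = 823.08; Harbor Pavilion 1,143/5,344 × $3,350 = 716.51; Valley Interchange 795/5,344 × $3,350 = 498.36; Redwood Annex 127/5,344 × $3,350 = 79.61; Lakeview Bridge 1,325/5,344 × $3,350 = 830.60; Ashcroft Plaza 641/5,344 × $3,350 = 401.82.
At nearest $1: Thornfield Overpass $823; Harbor Pavilion $717; Valley Interchange $498; Redwood Annex $80; Lakeview Bridge $831; Ashcroft Plaza $402. Sum = $3,351.
Difference $3,350 − $3,351 = −$1 applied to largest allocation (Lakeview Bridge): Lakeview Bridge becomes $830.

Thornfield Overpass: $823; Harbor Pavilion: $717; Valley Interchange: $498; Redwood Annex: $80; Lakeview Bridge: $830; Ashcroft Plaza: $402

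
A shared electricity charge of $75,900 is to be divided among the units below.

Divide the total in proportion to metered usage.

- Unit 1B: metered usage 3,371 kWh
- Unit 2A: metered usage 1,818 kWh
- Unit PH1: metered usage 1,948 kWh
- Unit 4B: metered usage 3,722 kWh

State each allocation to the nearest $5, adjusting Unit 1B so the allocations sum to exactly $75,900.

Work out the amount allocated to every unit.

Unit 1B: $23,565; Unit 2A: $12,705; Unit PH1: $13,615; Unit 4B: $26,015

Total metered usage = 10,859.
Raw shares: Unit 1B 3,371/10,859 × $75,900 = 23,561.92; Unit 2A 1,818/10,859 × $75,900 = 12,707.08; Unit PH1 1,948/10,859 × $75,900 = 13,615.73; Unit 4B 3,722/10,859 × $75,900 = 26,015.27.
Rounded to nearest $5: Unit 1B $23,560; Unit 2A $12,705; Unit PH1 $13,615; Unit 4B $26,015. Sum = $75,895.
Difference $75,900 − $75,895 = +$5 applied to Unit 1B: Unit 1B becomes $23,565.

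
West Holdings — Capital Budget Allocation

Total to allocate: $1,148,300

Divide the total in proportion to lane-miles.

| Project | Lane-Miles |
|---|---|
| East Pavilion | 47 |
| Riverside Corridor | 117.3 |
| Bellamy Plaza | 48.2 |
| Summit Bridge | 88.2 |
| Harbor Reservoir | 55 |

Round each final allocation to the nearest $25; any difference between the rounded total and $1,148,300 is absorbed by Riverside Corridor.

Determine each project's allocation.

East Pavilion: $151,725 · Riverside Corridor: $378,700 · Bellamy Plaza: $155,600 · Summit Bridge: $284,725 · Harbor Reservoir: $177,550

Combined lane-miles = 355.7.
Unrounded shares: East Pavilion 47/355.7 × $1,148,300 = 151,729.27; Riverside Corridor 117.3/355.7 × $1,148,300 = 378,677.51; Bellamy Plaza 48.2/355.7 × $1,148,300 = 155,603.20; Summit Bridge 88.2/355.7 × $1,148,300 = 284,734.50; Harbor Reservoir 55/355.7 × $1,148,300 = 177,555.52.
After rounding ($25): East Pavilion $151,725; Riverside Corridor $378,675; Bellamy Plaza $155,600; Summit Bridge $284,725; Harbor Reservoir $177,550. Sum = $1,148,275.
Difference $1,148,300 − $1,148,275 = +$25 applied to Riverside Corridor: Riverside Corridor becomes $378,700.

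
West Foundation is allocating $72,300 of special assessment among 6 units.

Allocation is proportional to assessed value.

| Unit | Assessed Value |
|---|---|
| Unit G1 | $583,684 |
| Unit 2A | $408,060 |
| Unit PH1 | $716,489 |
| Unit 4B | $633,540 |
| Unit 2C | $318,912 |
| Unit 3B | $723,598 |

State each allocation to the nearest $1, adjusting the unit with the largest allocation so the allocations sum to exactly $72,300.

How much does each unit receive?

Sum of assessed value: 3,384,283.
Unrounded shares: Unit G1 583,684/3,384,283 × $72,300 = 12,469.51; Unit 2A 408,060/3,384,283 × $72,300 = 8,717.57; Unit PH1 716,489/3,384,283 × $72,300 = 15,306.69; Unit 4B 633,540/3,384,283 × $72,300 = 13,534.61; Unit 2C 318,912/3,384,283 × $72,300 = 6,813.06; Unit 3B 723,598/3,384,283 × $72,300 = 15,458.56.
At nearest $1: Unit G1 $12,470; Unit 2A $8,718; Unit PH1 $15,307; Unit 4B $13,535; Unit 2C $6,813; Unit 3B $15,459. Sum = $72,302.
Difference $72,300 − $72,302 = −$2 applied to largest allocation (Unit 3B): Unit 3B becomes $15,457.

Unit G1: $12,470 · Unit 2A: $8,718 · Unit PH1: $15,307 · Unit 4B: $13,535 · Unit 2C: $6,813 · Unit 3B: $15,457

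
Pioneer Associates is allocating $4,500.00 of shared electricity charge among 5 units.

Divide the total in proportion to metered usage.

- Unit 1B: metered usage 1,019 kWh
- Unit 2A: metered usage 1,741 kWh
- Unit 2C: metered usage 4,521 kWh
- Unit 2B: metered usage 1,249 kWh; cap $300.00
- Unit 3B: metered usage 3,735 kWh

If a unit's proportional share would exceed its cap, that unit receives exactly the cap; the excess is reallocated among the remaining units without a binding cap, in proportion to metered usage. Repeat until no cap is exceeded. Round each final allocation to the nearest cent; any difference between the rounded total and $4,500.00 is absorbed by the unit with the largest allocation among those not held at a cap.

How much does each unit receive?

Unit 1B: $388.51; Unit 2A: $663.78; Unit 2C: $1,723.69; Unit 2B: $300.00; Unit 3B: $1,424.02

Sum of metered usage: 12,265.
Unconstrained shares: Unit 1B 373.8687; Unit 2A 638.7689; Unit 2C 1,658.7444; Unit 2B 458.2552; Unit 3B 1,370.3628.
Held at cap: Unit 2B ($300.00); residual $4,200.00 reallocated over remaining metered usage 11,016.
Redistributed shares: Unit 1B 388.5076 → $388.51; Unit 2A 663.7800 → $663.78; Unit 2C 1,723.6928 → $1,723.69; Unit 3B 1,424.0196 → $1,424.02.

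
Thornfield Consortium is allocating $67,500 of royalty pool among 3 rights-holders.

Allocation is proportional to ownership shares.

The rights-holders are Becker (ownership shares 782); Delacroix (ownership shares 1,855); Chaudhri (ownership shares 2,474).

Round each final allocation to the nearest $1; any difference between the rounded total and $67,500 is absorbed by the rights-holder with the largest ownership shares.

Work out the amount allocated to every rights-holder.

Becker: $10,328; Delacroix: $24,499; Chaudhri: $32,673

Sum of ownership shares: 5,111.
Pro-rata amounts: Becker 782/5,111 × $67,500 = 10,327.72; Delacroix 1,855/5,111 × $67,500 = 24,498.63; Chaudhri 2,474/5,111 × $67,500 = 32,673.65.
After rounding ($1): Becker $10,328; Delacroix $24,499; Chaudhri $32,674. Sum = $67,501.
Difference $67,500 − $67,501 = −$1 applied to largest ownership shares (Chaudhri): Chaudhri becomes $32,673.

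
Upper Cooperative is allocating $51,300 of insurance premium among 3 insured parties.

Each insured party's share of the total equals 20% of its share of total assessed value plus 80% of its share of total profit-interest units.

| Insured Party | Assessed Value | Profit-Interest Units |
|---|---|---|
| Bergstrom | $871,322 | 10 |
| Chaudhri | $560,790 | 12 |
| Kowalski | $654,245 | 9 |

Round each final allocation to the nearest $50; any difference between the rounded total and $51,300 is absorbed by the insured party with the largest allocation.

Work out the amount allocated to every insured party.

Assessed value total 2,086,357; profit-interest units total 31.
Combined weights (20% assessed value + 80% profit-interest units): Bergstrom 0.3416; Chaudhri 0.3634; Kowalski 0.2950.
Unrounded shares: Bergstrom 17,523.58; Chaudhri 18,644.23; Kowalski 15,132.19.
Rounded to nearest $50: Bergstrom $17,500; Chaudhri $18,650; Kowalski $15,150. Sum = $51,300.
No rounding difference to absorb.

Bergstrom: $17,500 · Chaudhri: $18,650 · Kowalski: $15,150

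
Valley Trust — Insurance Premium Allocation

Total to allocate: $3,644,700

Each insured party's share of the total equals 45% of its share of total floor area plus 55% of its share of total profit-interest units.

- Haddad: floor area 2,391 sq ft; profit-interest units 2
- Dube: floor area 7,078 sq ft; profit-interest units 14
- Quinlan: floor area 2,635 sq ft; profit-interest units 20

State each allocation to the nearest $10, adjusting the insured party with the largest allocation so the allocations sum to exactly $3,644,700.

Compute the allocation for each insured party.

Haddad: $435,350 · Dube: $1,738,640 · Quinlan: $1,470,710

Totals — floor area 12,104, profit-interest units 36.
Composite weights (45% floor area + 55% profit-interest units): Haddad 0.1194; Dube 0.4770; Quinlan 0.4035.
Raw shares: Haddad 435,350.88; Dube 1,738,643.28; Quinlan 1,470,705.84.
After rounding ($10): Haddad $435,350; Dube $1,738,640; Quinlan $1,470,710. Sum = $3,644,700.
Sum already equals the total — no adjustment.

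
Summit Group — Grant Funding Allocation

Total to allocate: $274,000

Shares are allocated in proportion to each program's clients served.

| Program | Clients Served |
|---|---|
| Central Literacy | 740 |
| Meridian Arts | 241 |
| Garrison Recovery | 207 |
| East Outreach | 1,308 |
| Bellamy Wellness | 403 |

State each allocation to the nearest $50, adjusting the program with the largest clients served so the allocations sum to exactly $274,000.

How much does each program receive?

Clients served total: 740 + 241 + 207 + 1,308 + 403 = 2,899.
Raw shares: Central Literacy 69,941.36; Meridian Arts 22,778.20; Garrison Recovery 19,564.68; East Outreach 123,626.08; Bellamy Wellness 38,089.69.
After rounding ($50): Central Literacy $69,950; Meridian Arts $22,800; Garrison Recovery $19,550; East Outreach $123,650; Bellamy Wellness $38,100. Sum = $274,050.
Difference $274,000 − $274,050 = −$50 applied to largest clients served (East Outreach): East Outreach becomes $123,600.

Central Literacy: $69,950 | Meridian Arts: $22,800 | Garrison Recovery: $19,550 | East Outreach: $123,600 | Bellamy Wellness: $38,100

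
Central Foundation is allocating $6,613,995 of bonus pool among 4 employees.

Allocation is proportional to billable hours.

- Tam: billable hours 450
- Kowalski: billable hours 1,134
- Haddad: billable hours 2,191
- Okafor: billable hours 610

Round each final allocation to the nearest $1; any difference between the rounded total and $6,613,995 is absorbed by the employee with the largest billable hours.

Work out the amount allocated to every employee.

Sum of billable hours: 450 + 1,134 + 2,191 + 610 = 4,385.
Pro-rata amounts: Tam 678,745.21; Kowalski 1,710,437.93; Haddad 3,304,735.02; Okafor 920,076.84.
Rounded to nearest $1: Tam $678,745; Kowalski $1,710,438; Haddad $3,304,735; Okafor $920,077. Sum = $6,613,995.
Rounded total matches; no reconciliation needed.

Tam: $678,745; Kowalski: $1,710,438; Haddad: $3,304,735; Okafor: $920,077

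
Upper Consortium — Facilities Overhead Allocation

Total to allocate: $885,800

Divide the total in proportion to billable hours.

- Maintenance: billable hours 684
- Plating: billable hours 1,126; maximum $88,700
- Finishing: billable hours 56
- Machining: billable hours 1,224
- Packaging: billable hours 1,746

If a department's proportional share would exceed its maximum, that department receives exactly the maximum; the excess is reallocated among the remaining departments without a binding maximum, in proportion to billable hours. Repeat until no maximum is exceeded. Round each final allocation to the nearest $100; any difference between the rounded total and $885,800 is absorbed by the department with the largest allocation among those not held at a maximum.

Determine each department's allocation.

Billable hours total: 4,836.
Pro-rata shares before constraints: Maintenance 125,286.85; Plating 206,247.06; Finishing 10,257.40; Machining 224,197.52; Packaging 319,811.17.
Cap binds for Plating ($88,700); residual $797,100 reallocated over remaining billable hours 3,710.
Shares after redistribution: Maintenance 146,958.60 → $147,000; Finishing 12,031.70 → $12,000; Machining 262,978.54 → $263,000; Packaging 375,131.16 → $375,100.

Maintenance: $147,000 | Plating: $88,700 | Finishing: $12,000 | Machining: $263,000 | Packaging: $375,100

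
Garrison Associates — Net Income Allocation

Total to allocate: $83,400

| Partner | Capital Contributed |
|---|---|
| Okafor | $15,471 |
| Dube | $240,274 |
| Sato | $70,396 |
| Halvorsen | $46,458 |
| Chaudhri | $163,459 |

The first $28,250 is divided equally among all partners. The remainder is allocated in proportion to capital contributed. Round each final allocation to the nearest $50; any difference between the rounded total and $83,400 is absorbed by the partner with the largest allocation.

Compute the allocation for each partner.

$28,250 shared equally gives $5,650 per partner.
Remainder $55,150 by capital contributed (total 536,058): Okafor 1,591.67 → $1,600; Dube 24,719.55 → $24,700; Sato 7,242.39 → $7,250; Halvorsen 4,779.63 → $4,800; Chaudhri 16,816.77 → $16,800.
Totals: Okafor $5,650 + $1,600 = $7,250; Dube $5,650 + $24,700 = $30,350; Sato $5,650 + $7,250 = $12,900; Halvorsen $5,650 + $4,800 = $10,450; Chaudhri $5,650 + $16,800 = $22,450.

Okafor: $7,250 · Dube: $30,350 · Sato: $12,900 · Halvorsen: $10,450 · Chaudhri: $22,450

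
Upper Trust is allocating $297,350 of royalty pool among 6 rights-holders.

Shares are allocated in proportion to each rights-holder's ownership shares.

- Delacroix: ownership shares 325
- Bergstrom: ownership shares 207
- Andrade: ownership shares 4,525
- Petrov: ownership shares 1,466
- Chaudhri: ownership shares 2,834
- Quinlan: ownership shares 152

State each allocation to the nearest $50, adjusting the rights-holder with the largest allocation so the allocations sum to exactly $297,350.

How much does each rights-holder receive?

Delacroix: $10,150 · Bergstrom: $6,450 · Andrade: $141,550 · Petrov: $45,850 · Chaudhri: $88,600 · Quinlan: $4,750

Ownership shares total: 9,509.
Raw shares: Delacroix 325/9,509 × $297,350 = 10,162.87; Bergstrom 207/9,509 × $297,350 = 6,472.97; Andrade 4,525/9,509 × $297,350 = 141,498.45; Petrov 1,466/9,509 × $297,350 = 45,842.37; Chaudhri 2,834/9,509 × $297,350 = 88,620.24; Quinlan 152/9,509 × $297,350 = 4,753.10.
At nearest $50: Delacroix $10,150; Bergstrom $6,450; Andrade $141,500; Petrov $45,850; Chaudhri $88,600; Quinlan $4,750. Sum = $297,300.
Difference $297,350 − $297,300 = +$50 applied to largest allocation (Andrade): Andrade becomes $141,550.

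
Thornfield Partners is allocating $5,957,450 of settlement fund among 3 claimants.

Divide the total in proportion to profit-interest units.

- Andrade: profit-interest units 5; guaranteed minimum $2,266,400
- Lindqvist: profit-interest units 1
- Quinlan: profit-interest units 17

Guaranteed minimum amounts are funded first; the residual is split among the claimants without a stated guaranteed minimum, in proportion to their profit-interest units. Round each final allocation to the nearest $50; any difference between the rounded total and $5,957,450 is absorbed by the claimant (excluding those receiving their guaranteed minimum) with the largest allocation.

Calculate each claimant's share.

Andrade: $2,266,400 | Lindqvist: $205,050 | Quinlan: $3,486,000

Guaranteed amounts: Andrade $2,266,400. Remaining pool $3,691,050.
Remaining pool split over remaining profit-interest units 18: Lindqvist 205,058.33 → $205,050; Quinlan 3,485,991.67 → $3,486,000.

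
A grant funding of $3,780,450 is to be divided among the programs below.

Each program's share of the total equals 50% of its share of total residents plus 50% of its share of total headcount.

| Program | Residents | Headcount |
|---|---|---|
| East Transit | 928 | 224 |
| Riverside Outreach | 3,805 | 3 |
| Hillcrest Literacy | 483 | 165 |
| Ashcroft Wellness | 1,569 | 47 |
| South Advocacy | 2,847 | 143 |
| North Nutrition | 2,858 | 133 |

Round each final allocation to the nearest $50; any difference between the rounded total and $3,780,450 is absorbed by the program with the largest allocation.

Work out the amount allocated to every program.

East Transit: $732,650; Riverside Outreach: $583,800; Hillcrest Literacy: $509,300; Ashcroft Wellness: $361,700; South Advocacy: $808,850; North Nutrition: $784,150

Residents total 12,490; headcount total 715.
Combined weights (50% residents + 50% headcount): East Transit 0.1938; Riverside Outreach 0.1544; Hillcrest Literacy 0.1347; Ashcroft Wellness 0.0957; South Advocacy 0.2140; North Nutrition 0.2074.
Pro-rata amounts: East Transit 732,625.04; Riverside Outreach 583,776.18; Hillcrest Literacy 509,302.54; Ashcroft Wellness 361,703.56; South Advocacy 808,907.34; North Nutrition 784,135.35.
Rounded to nearest $50: East Transit $732,650; Riverside Outreach $583,800; Hillcrest Literacy $509,300; Ashcroft Wellness $361,700; South Advocacy $808,900; North Nutrition $784,150. Sum = $3,780,500.
Difference $3,780,450 − $3,780,500 = −$50 applied to largest allocation (South Advocacy): South Advocacy becomes $808,850.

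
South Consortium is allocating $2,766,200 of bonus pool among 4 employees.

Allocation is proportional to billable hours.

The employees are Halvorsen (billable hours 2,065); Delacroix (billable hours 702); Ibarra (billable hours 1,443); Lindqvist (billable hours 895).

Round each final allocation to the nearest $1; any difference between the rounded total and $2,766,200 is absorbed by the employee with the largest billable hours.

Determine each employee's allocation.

Halvorsen: $1,118,943 | Delacroix: $380,386 | Ibarra: $781,905 | Lindqvist: $484,966

Sum of billable hours: 2,065 + 702 + 1,443 + 895 = 5,105.
Pro-rata amounts: Halvorsen 1,118,942.80; Delacroix 380,386.37; Ibarra 781,905.31; Lindqvist 484,965.52.
After rounding ($1): Halvorsen $1,118,943; Delacroix $380,386; Ibarra $781,905; Lindqvist $484,966. Sum = $2,766,200.
Rounded total matches; no reconciliation needed.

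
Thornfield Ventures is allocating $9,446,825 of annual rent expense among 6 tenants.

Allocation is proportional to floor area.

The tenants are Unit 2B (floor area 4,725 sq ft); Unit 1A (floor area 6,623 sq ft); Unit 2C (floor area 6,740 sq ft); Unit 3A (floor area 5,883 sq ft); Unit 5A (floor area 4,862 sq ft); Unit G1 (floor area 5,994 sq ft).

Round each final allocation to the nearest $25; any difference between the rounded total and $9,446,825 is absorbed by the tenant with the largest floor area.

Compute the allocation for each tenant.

Unit 2B: $1,281,650; Unit 1A: $1,796,500; Unit 2C: $1,828,200; Unit 3A: $1,595,775; Unit 5A: $1,318,825; Unit G1: $1,625,875

Floor area total: 34,827.
Unrounded shares: Unit 2B 4,725/34,827 × $9,446,825 = 1,281,656.42; Unit 1A 6,623/34,827 × $9,446,825 = 1,796,488.99; Unit 2C 6,740/34,827 × $9,446,825 = 1,828,225.24; Unit 3A 5,883/34,827 × $9,446,825 = 1,595,763.96; Unit 5A 4,862/34,827 × $9,446,825 = 1,318,817.67; Unit G1 5,994/34,827 × $9,446,825 = 1,625,872.72.
After rounding ($25): Unit 2B $1,281,650; Unit 1A $1,796,500; Unit 2C $1,828,225; Unit 3A $1,595,775; Unit 5A $1,318,825; Unit G1 $1,625,875. Sum = $9,446,850.
Difference $9,446,825 − $9,446,850 = −$25 applied to largest floor area (Unit 2C): Unit 2C becomes $1,828,200.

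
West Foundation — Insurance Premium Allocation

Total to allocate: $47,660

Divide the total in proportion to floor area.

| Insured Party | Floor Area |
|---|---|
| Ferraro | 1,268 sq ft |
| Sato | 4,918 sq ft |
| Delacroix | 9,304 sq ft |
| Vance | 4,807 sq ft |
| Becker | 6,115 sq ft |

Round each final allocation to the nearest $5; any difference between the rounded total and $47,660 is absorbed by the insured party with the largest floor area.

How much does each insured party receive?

Ferraro: $2,290 | Sato: $8,875 | Delacroix: $16,785 | Vance: $8,675 | Becker: $11,035

Total floor area = 26,412.
Pro-rata amounts: Ferraro 1,268/26,412 × $47,660 = 2,288.08; Sato 4,918/26,412 × $47,660 = 8,874.45; Delacroix 9,304/26,412 × $47,660 = 16,788.91; Vance 4,807/26,412 × $47,660 = 8,674.15; Becker 6,115/26,412 × $47,660 = 11,034.41.
Rounded to nearest $5: Ferraro $2,290; Sato $8,875; Delacroix $16,790; Vance $8,675; Becker $11,035. Sum = $47,665.
Difference $47,660 − $47,665 = −$5 applied to largest floor area (Delacroix): Delacroix becomes $16,785.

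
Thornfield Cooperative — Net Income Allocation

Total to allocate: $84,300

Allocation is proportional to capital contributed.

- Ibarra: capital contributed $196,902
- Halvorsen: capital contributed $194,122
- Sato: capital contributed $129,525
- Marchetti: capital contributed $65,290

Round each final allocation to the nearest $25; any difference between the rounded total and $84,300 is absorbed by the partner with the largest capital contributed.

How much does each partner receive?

Capital contributed total: 196,902 + 194,122 + 129,525 + 65,290 = 585,839.
Pro-rata amounts: Ibarra 28,333.45; Halvorsen 27,933.42; Sato 18,638.15; Marchetti 9,394.98.
After rounding ($25): Ibarra $28,325; Halvorsen $27,925; Sato $18,650; Marchetti $9,400. Sum = $84,300.
Sum already equals the total — no adjustment.

Ibarra: $28,325 | Halvorsen: $27,925 | Sato: $18,650 | Marchetti: $9,400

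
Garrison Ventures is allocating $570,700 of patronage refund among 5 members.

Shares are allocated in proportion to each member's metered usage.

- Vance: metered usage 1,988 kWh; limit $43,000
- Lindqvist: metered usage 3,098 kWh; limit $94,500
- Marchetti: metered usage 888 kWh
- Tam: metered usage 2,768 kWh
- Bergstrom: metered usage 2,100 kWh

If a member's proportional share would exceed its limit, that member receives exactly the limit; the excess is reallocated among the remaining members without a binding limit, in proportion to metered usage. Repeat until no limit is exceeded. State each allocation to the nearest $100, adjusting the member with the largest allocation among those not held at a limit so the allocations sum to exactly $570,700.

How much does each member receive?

Total metered usage = 10,842.
Unconstrained shares: Vance 104,644.12; Lindqvist 163,072.18; Marchetti 46,742.45; Tam 145,701.68; Bergstrom 110,539.57.
Held at cap: Vance ($43,000), Lindqvist ($94,500); balance $433,200 reallocated over remaining metered usage 5,756.
Shares after redistribution: Marchetti 66,831.41 → $66,800; Tam 208,321.33 → $208,300; Bergstrom 158,047.26 → $158,000.
Rounding difference +$100 applied to Tam → $208,400.

Vance: $43,000 | Lindqvist: $94,500 | Marchetti: $66,800 | Tam: $208,400 | Bergstrom: $158,000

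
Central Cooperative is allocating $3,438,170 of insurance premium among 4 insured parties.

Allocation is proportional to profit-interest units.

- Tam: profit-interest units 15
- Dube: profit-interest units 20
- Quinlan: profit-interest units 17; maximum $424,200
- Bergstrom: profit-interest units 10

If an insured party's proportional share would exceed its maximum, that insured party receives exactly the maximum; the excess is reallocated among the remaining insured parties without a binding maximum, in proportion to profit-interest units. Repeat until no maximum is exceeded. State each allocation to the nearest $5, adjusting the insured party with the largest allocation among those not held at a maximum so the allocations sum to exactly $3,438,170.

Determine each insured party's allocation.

Combined profit-interest units = 62.
Unconstrained shares: Tam 831,815.32; Dube 1,109,087.10; Quinlan 942,724.03; Bergstrom 554,543.55.
Held at cap: Quinlan ($424,200); residual $3,013,970 reallocated over remaining profit-interest units 45.
Remaining shares: Tam 1,004,656.67 → $1,004,655; Dube 1,339,542.22 → $1,339,540; Bergstrom 669,771.11 → $669,770.
Rounding difference +$5 applied to Dube → $1,339,545.

Tam: $1,004,655 | Dube: $1,339,545 | Quinlan: $424,200 | Bergstrom: $669,770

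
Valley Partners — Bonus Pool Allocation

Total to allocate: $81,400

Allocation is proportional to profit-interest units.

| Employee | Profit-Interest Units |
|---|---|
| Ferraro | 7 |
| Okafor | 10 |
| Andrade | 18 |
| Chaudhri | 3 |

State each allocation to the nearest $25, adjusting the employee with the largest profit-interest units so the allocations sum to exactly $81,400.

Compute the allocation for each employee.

Profit-interest units total: 7 + 10 + 18 + 3 = 38.
Raw shares: Ferraro 14,994.74; Okafor 21,421.05; Andrade 38,557.89; Chaudhri 6,426.32.
Rounded to nearest $25: Ferraro $15,000; Okafor $21,425; Andrade $38,550; Chaudhri $6,425. Sum = $81,400.
No rounding difference to absorb.

Ferraro: $15,000; Okafor: $21,425; Andrade: $38,550; Chaudhri: $6,425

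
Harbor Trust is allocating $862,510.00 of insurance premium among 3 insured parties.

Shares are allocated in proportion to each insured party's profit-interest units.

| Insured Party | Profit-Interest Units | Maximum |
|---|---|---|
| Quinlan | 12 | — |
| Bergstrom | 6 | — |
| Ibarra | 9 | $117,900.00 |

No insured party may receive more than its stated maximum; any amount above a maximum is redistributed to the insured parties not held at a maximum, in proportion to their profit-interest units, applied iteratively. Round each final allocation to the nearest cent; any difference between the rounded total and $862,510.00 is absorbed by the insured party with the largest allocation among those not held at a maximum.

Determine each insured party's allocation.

Combined profit-interest units = 27.
Proportional shares (ignoring caps): Quinlan 383,337.7778; Bergstrom 191,668.8889; Ibarra 287,503.3333.
Capped: Ibarra ($117,900.00); residual $744,610.00 reallocated over remaining profit-interest units 18.
Remaining shares: Quinlan 496,406.6667 → $496,406.67; Bergstrom 248,203.3333 → $248,203.33.

Quinlan: $496,406.67 | Bergstrom: $248,203.33 | Ibarra: $117,900.00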